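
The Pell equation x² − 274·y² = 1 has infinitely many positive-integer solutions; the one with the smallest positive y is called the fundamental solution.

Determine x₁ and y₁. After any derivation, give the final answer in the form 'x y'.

3959299 239190

√274 = [16; 1,1,4,4,1,1,32, …], period ℓ=7 (odd) → k=13
i=0: a=16 ⇒ p=16, q=1
…
i=3: a=4 ⇒ p=149, q=9
…
i=10: a=4 ⇒ p=419253, q=25328
…
i=12: a=1 ⇒ p=2189276, q=132259
i=13: a=1 ⇒ p=3959299, q=239190
fundamental: x₁=3959299, y₁=239190  (since 15676048571401 − 274·57211856100 = 1)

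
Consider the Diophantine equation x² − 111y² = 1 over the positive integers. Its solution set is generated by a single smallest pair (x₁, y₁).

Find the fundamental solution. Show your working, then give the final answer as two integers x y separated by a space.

295 28

d=111: √d = [10; 1,1,6,1,1,20] (ℓ=6, even), read p_5/q_5
k=0  a_k=10  p_k/q_k = 10/1
…
k=2  a_k=1  p_k/q_k = 21/2
k=3  a_k=6  p_k/q_k = 137/13
k=4  a_k=1  p_k/q_k = 158/15
k=5  a_k=1  p_k/q_k = 295/28
→ (295, 28).  Check: 295²=87025, 111·28²=87024, difference 1.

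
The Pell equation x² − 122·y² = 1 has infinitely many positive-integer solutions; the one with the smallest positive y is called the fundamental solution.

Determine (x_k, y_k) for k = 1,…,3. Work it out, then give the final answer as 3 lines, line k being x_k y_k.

243 22
118097 10692
57394899 5196290

√122 = [11; 22, …], period ℓ=1 (odd) → k=1
a_0=11:  p_0=11·1+0=11,  q_0=11·0+1=1
a_1=22:  p_1=22·11+1=243,  q_1=22·1+0=22
→ (243, 22).  Check: 243²=59049, 122·22²=59048, difference 1.
n=2: (243,22)∘(243,22) = (243·243+122·22·22, 243·22+22·243) = (118097,10692)
n=3: (118097,10692)∘(243,22) = (243·118097+122·22·10692, 243·10692+22·118097) = (57394899,5196290)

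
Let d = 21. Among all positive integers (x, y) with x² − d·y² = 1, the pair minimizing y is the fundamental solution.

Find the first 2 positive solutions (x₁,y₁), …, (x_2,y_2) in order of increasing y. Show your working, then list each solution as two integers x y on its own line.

55 12
6049 1320

√21 → a₀=4, period (1,1,2,1,1,8); ℓ=6 even so k=5
a_0=4:  p_0=4·1+0=4,  q_0=4·0+1=1
…
a_3=2:  p_3=2·9+5=23,  q_3=2·2+1=5
a_4=1:  p_4=1·23+9=32,  q_4=1·5+2=7
a_5=1:  p_5=1·32+23=55,  q_5=1·7+5=12
fundamental: x₁=55, y₁=12  (since 3025 − 21·144 = 1)
(x_2, y_2) = (55·55 + 21·12·12, 55·12 + 12·55) = (6049, 1320)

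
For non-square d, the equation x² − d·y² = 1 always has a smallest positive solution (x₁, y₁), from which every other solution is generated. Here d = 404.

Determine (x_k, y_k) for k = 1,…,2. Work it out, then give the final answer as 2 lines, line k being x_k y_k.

√404 → a₀=20, period (10,40); ℓ=2 even so k=1
a_0=20:  p_0=20·1+0=20,  q_0=20·0+1=1
a_1=10:  p_1=10·20+1=201,  q_1=10·1+0=10
(x₁, y₁) = (201, 10);  201² − 404·10² = 1 ✓
(x_2, y_2) = (201·201 + 404·10·10, 201·10 + 10·201) = (80801, 4020)

201 10
80801 4020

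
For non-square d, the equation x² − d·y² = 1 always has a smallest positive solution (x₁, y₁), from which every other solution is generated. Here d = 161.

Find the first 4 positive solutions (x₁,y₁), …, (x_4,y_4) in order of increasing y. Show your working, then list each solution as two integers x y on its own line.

√161 = [12; 1,2,4,1,2,1,4,2,1,24, …], period ℓ=10 (even) → k=9
a_0=12:  p_0=12·1+0=12,  q_0=12·0+1=1
…
a_2=2:  p_2=2·13+12=38,  q_2=2·1+1=3
…
a_4=1:  p_4=1·165+38=203,  q_4=1·13+3=16
a_5=2:  p_5=2·203+165=571,  q_5=2·16+13=45
a_6=1:  p_6=1·571+203=774,  q_6=1·45+16=61
…
a_8=2:  p_8=2·3667+774=8108,  q_8=2·289+61=639
a_9=1:  p_9=1·8108+3667=11775,  q_9=1·639+289=928
→ (11775, 928).  Check: 11775²=138650625, 161·928²=138650624, difference 1.
(11775+928√161)^2 = 277301249 + 21854400√161
(11775+928√161)^3 = 6530444402175 + 514671119072√161
(11775+928√161)^4 = 153791965393920001 + 12120504832291200√161

11775 928
277301249 21854400
6530444402175 514671119072
153791965393920001 12120504832291200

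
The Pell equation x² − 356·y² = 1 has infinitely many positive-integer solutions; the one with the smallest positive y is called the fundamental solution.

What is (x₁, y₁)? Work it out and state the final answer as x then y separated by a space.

d=356: √d = [18; 1,6,1,1,2,…,6,1,36] (ℓ=14, even), read p_13/q_13
i=0: a=18 ⇒ p=18, q=1
i=1: a=1 ⇒ p=19, q=1
i=2: a=6 ⇒ p=132, q=7
i=3: a=1 ⇒ p=151, q=8
…
i=5: a=2 ⇒ p=717, q=38
i=6: a=1 ⇒ p=1000, q=53
i=7: a=8 ⇒ p=8717, q=462
i=8: a=1 ⇒ p=9717, q=515
i=9: a=2 ⇒ p=28151, q=1492
i=10: a=1 ⇒ p=37868, q=2007
i=11: a=1 ⇒ p=66019, q=3499
i=12: a=6 ⇒ p=433982, q=23001
i=13: a=1 ⇒ p=500001, q=26500
(x₁, y₁) = (500001, 26500);  500001² − 356·26500² = 1 ✓

500001 26500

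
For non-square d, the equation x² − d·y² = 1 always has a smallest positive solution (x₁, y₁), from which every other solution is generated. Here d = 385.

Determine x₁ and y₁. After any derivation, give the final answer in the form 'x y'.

d=385: √d = [19; 1,1,1,1,1,…,1,1,38] (ℓ=16, even), read p_15/q_15
a_0=19:  p_0=19·1+0=19,  q_0=19·0+1=1
a_1=1:  p_1=1·19+1=20,  q_1=1·1+0=1
a_2=1:  p_2=1·20+19=39,  q_2=1·1+1=2
…
a_5=1:  p_5=1·98+59=157,  q_5=1·5+3=8
…
a_11=1:  p_11=1·10262+2747=13009,  q_11=1·523+140=663
a_12=1:  p_12=1·13009+10262=23271,  q_12=1·663+523=1186
a_13=1:  p_13=1·23271+13009=36280,  q_13=1·1186+663=1849
a_14=1:  p_14=1·36280+23271=59551,  q_14=1·1849+1186=3035
a_15=1:  p_15=1·59551+36280=95831,  q_15=1·3035+1849=4884
(x₁, y₁) = (95831, 4884);  95831² − 385·4884² = 1 ✓

95831 4884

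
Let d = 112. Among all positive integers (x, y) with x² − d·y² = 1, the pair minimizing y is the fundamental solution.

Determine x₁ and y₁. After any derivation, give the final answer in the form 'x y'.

√112 → a₀=10, period (1,1,2,1,1,20); ℓ=6 even so k=5
step 0: (10, 1)  from 10·(1,0) + (0,1)
step 1: (11, 1)  from 1·(10,1) + (1,0)
…
step 4: (74, 7)  from 1·(53,5) + (21,2)
step 5: (127, 12)  from 1·(74,7) + (53,5)
fundamental: x₁=127, y₁=12  (since 16129 − 112·144 = 1)

127 12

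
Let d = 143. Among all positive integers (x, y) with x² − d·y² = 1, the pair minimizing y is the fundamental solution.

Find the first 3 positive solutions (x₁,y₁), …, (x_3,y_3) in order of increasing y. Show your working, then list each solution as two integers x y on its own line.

√143 → a₀=11, period (1,22); ℓ=2 even so k=1
a_0=11:  p_0=11·1+0=11,  q_0=11·0+1=1
a_1=1:  p_1=1·11+1=12,  q_1=1·1+0=1
→ (12, 1).  Check: 12²=144, 143·1²=143, difference 1.
k=2:  x_2 = 12·12+143·1·1 = 287,  y_2 = 12·1+1·12 = 24
k=3:  x_3 = 12·287+143·1·24 = 6876,  y_3 = 12·24+1·287 = 575

12 1
287 24
6876 575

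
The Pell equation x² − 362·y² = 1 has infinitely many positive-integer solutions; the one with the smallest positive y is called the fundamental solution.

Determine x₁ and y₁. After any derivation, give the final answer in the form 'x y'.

723 38

√362 → a₀=19, period (38); ℓ=1 odd so k=1
step 0: (19, 1)  from 19·(1,0) + (0,1)
step 1: (723, 38)  from 38·(19,1) + (1,0)
fundamental: x₁=723, y₁=38  (since 522729 − 362·1444 = 1)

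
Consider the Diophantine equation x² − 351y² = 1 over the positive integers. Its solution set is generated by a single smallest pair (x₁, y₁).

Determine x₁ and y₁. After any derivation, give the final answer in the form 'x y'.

62425 3332

[18; 1,2,1,3,2,2,2,3,1,2,1,36] for √351; ℓ=12 ⇒ convergent index 11
step 0: (18, 1)  from 18·(1,0) + (0,1)
step 1: (19, 1)  from 1·(18,1) + (1,0)
…
step 3: (75, 4)  from 1·(56,3) + (19,1)
…
step 5: (637, 34)  from 2·(281,15) + (75,4)
…
step 9: (16543, 883)  from 1·(12796,683) + (3747,200)
step 10: (45882, 2449)  from 2·(16543,883) + (12796,683)
step 11: (62425, 3332)  from 1·(45882,2449) + (16543,883)
→ (62425, 3332).  Check: 62425²=3896880625, 351·3332²=3896880624, difference 1.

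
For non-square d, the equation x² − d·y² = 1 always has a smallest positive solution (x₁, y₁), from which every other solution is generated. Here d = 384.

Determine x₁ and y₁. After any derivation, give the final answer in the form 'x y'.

4801 245

√384 = [19; 1,1,2,9,2,1,1,38, …], period ℓ=8 (even) → k=7
step 0: (19, 1)  from 19·(1,0) + (0,1)
step 1: (20, 1)  from 1·(19,1) + (1,0)
…
step 4: (921, 47)  from 9·(98,5) + (39,2)
step 5: (1940, 99)  from 2·(921,47) + (98,5)
step 6: (2861, 146)  from 1·(1940,99) + (921,47)
step 7: (4801, 245)  from 1·(2861,146) + (1940,99)
→ (4801, 245).  Check: 4801²=23049601, 384·245²=23049600, difference 1.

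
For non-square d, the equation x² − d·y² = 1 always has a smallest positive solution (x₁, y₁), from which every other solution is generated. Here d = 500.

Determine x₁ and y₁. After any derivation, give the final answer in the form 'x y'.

√500 = [22; 2,1,3,2,1,…,1,2,44, …], period ℓ=14 (even) → k=13
i=0: a=22 ⇒ p=22, q=1
i=1: a=2 ⇒ p=45, q=2
…
i=3: a=3 ⇒ p=246, q=11
i=4: a=2 ⇒ p=559, q=25
i=5: a=1 ⇒ p=805, q=36
i=6: a=1 ⇒ p=1364, q=61
i=7: a=10 ⇒ p=14445, q=646
…
i=9: a=1 ⇒ p=30254, q=1353
i=10: a=2 ⇒ p=76317, q=3413
i=11: a=3 ⇒ p=259205, q=11592
i=12: a=1 ⇒ p=335522, q=15005
i=13: a=2 ⇒ p=930249, q=41602
→ (930249, 41602).  Check: 930249²=865363202001, 500·41602²=865363202000, difference 1.

930249 41602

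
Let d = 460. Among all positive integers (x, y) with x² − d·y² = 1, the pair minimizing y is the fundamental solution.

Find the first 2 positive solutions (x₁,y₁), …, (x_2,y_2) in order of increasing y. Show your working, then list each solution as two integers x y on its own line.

2535751 118230
12860066268001 599603681460

[21; 2,4,3,1,2,10,2,1,3,4,2,42] for √460; ℓ=12 ⇒ convergent index 11
a_0=21:  p_0=21·1+0=21,  q_0=21·0+1=1
…
a_4=1:  p_4=1·622+193=815,  q_4=1·29+9=38
a_5=2:  p_5=2·815+622=2252,  q_5=2·38+29=105
…
a_10=4:  p_10=4·265693+72257=1135029,  q_10=4·12388+3369=52921
a_11=2:  p_11=2·1135029+265693=2535751,  q_11=2·52921+12388=118230
→ (2535751, 118230).  Check: 2535751²=6430033134001, 460·118230²=6430033134000, difference 1.
(x_2, y_2) = (2535751·2535751 + 460·118230·118230, 2535751·118230 + 118230·2535751) = (12860066268001, 599603681460)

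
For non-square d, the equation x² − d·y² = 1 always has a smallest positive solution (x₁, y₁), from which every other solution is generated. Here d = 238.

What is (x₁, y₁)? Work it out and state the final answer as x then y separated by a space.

[15; 2,2,1,14,1,2,2,30] for √238; ℓ=8 ⇒ convergent index 7
step 0: (15, 1)  from 15·(1,0) + (0,1)
…
step 2: (77, 5)  from 2·(31,2) + (15,1)
…
step 4: (1589, 103)  from 14·(108,7) + (77,5)
…
step 6: (4983, 323)  from 2·(1697,110) + (1589,103)
step 7: (11663, 756)  from 2·(4983,323) + (1697,110)
fundamental: x₁=11663, y₁=756  (since 136025569 − 238·571536 = 1)

11663 756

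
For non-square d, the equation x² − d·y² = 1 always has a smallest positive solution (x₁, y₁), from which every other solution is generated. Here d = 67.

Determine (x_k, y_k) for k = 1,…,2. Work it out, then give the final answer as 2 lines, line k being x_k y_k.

d=67: √d = [8; 5,2,1,1,7,1,1,2,5,16] (ℓ=10, even), read p_9/q_9
step 0: (8, 1)  from 8·(1,0) + (0,1)
step 1: (41, 5)  from 5·(8,1) + (1,0)
…
step 4: (221, 27)  from 1·(131,16) + (90,11)
…
step 6: (1899, 232)  from 1·(1678,205) + (221,27)
step 7: (3577, 437)  from 1·(1899,232) + (1678,205)
step 8: (9053, 1106)  from 2·(3577,437) + (1899,232)
step 9: (48842, 5967)  from 5·(9053,1106) + (3577,437)
(x₁, y₁) = (48842, 5967);  48842² − 67·5967² = 1 ✓
n=2: (48842,5967)∘(48842,5967) = (48842·48842+67·5967·5967, 48842·5967+5967·48842) = (4771081927,582880428)

48842 5967
4771081927 582880428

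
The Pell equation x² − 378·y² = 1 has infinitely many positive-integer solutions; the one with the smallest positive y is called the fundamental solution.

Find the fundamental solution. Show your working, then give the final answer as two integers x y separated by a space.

√378 = [19; 2,3,1,4,1,3,2,38, …], period ℓ=8 (even) → k=7
step 0: (19, 1)  from 19·(1,0) + (0,1)
step 1: (39, 2)  from 2·(19,1) + (1,0)
step 2: (136, 7)  from 3·(39,2) + (19,1)
step 3: (175, 9)  from 1·(136,7) + (39,2)
…
step 6: (3869, 199)  from 3·(1011,52) + (836,43)
step 7: (8749, 450)  from 2·(3869,199) + (1011,52)
→ (8749, 450).  Check: 8749²=76545001, 378·450²=76545000, difference 1.

8749 450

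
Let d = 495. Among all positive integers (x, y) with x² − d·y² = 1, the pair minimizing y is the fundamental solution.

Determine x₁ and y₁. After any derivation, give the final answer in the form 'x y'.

89 4

d=495: √d = [22; 4,44] (ℓ=2, even), read p_1/q_1
k=0  a_k=22  p_k/q_k = 22/1
k=1  a_k=4  p_k/q_k = 89/4
fundamental: x₁=89, y₁=4  (since 7921 − 495·16 = 1)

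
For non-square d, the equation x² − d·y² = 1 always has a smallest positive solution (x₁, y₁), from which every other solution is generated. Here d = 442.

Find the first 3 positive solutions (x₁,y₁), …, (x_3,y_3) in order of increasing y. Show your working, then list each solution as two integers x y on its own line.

d=442: √d = [21; 42] (ℓ=1, odd), read p_1/q_1
k=0  a_k=21  p_k/q_k = 21/1
k=1  a_k=42  p_k/q_k = 883/42
(x₁, y₁) = (883, 42);  883² − 442·42² = 1 ✓
k=2:  x_2 = 883·883+442·42·42 = 1559377,  y_2 = 883·42+42·883 = 74172
k=3:  x_3 = 883·1559377+442·42·74172 = 2753858899,  y_3 = 883·74172+42·1559377 = 130987710

883 42
1559377 74172
2753858899 130987710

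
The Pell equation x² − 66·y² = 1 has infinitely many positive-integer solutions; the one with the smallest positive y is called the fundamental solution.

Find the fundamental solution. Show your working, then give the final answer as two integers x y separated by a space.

65 8

d=66: √d = [8; 8,16] (ℓ=2, even), read p_1/q_1
i=0: a=8 ⇒ p=8, q=1
i=1: a=8 ⇒ p=65, q=8
→ (65, 8).  Check: 65²=4225, 66·8²=4224, difference 1.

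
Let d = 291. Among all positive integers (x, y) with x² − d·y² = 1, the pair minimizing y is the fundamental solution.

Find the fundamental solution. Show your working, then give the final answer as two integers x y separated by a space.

290 17

d=291: √d = [17; 17,34] (ℓ=2, even), read p_1/q_1
step 0: (17, 1)  from 17·(1,0) + (0,1)
step 1: (290, 17)  from 17·(17,1) + (1,0)
(x₁, y₁) = (290, 17);  290² − 291·17² = 1 ✓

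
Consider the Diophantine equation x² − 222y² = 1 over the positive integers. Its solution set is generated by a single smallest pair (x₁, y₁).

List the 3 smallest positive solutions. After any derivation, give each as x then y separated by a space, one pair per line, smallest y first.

√222 = [14; 1,8,1,28, …], period ℓ=4 (even) → k=3
k=0  a_k=14  p_k/q_k = 14/1
k=1  a_k=1  p_k/q_k = 15/1
k=2  a_k=8  p_k/q_k = 134/9
k=3  a_k=1  p_k/q_k = 149/10
fundamental: x₁=149, y₁=10  (since 22201 − 222·100 = 1)
(149+10√222)^2 = 44401 + 2980√222
(149+10√222)^3 = 13231349 + 888030√222

149 10
44401 2980
13231349 888030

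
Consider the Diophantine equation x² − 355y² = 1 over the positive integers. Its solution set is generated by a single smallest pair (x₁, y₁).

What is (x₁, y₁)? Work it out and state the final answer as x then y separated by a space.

√355 = [18; 1,5,3,3,1,6,1,3,3,5,1,36, …], period ℓ=12 (even) → k=11
k=0  a_k=18  p_k/q_k = 18/1
k=1  a_k=1  p_k/q_k = 19/1
k=2  a_k=5  p_k/q_k = 113/6
…
k=6  a_k=6  p_k/q_k = 10457/555
k=7  a_k=1  p_k/q_k = 12002/637
…
k=9  a_k=3  p_k/q_k = 151391/8035
k=10  a_k=5  p_k/q_k = 803418/42641
k=11  a_k=1  p_k/q_k = 954809/50676
fundamental: x₁=954809, y₁=50676  (since 911660226481 − 355·2568056976 = 1)

954809 50676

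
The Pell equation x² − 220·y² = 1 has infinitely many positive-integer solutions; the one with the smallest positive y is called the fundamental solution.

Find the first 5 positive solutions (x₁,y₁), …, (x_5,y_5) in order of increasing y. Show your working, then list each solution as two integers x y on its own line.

89 6
15841 1068
2819609 190098
501874561 33836376
89330852249 6022684830

[14; 1,4,1,28] for √220; ℓ=4 ⇒ convergent index 3
i=0: a=14 ⇒ p=14, q=1
…
i=2: a=4 ⇒ p=74, q=5
i=3: a=1 ⇒ p=89, q=6
fundamental: x₁=89, y₁=6  (since 7921 − 220·36 = 1)
n=2: (89,6)∘(89,6) = (89·89+220·6·6, 89·6+6·89) = (15841,1068)
n=3: (15841,1068)∘(89,6) = (89·15841+220·6·1068, 89·1068+6·15841) = (2819609,190098)
n=4: (2819609,190098)∘(89,6) = (89·2819609+220·6·190098, 89·190098+6·2819609) = (501874561,33836376)
n=5: (501874561,33836376)∘(89,6) = (89·501874561+220·6·33836376, 89·33836376+6·501874561) = (89330852249,6022684830)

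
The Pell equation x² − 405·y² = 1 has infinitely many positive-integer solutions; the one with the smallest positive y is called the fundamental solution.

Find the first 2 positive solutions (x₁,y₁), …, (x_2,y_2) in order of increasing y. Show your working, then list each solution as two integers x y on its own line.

161 8
51841 2576

[20; 8,40] for √405; ℓ=2 ⇒ convergent index 1
a_0=20:  p_0=20·1+0=20,  q_0=20·0+1=1
a_1=8:  p_1=8·20+1=161,  q_1=8·1+0=8
fundamental: x₁=161, y₁=8  (since 25921 − 405·64 = 1)
k=2:  x_2 = 161·161+405·8·8 = 51841,  y_2 = 161·8+8·161 = 2576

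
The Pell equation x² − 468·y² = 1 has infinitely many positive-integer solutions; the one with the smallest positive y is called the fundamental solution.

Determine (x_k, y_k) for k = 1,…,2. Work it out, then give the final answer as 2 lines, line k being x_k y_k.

d=468: √d = [21; 1,1,1,2,1,1,1,42] (ℓ=8, even), read p_7/q_7
i=0: a=21 ⇒ p=21, q=1
…
i=3: a=1 ⇒ p=65, q=3
i=4: a=2 ⇒ p=173, q=8
i=5: a=1 ⇒ p=238, q=11
i=6: a=1 ⇒ p=411, q=19
i=7: a=1 ⇒ p=649, q=30
(x₁, y₁) = (649, 30);  649² − 468·30² = 1 ✓
(x_2, y_2) = (649·649 + 468·30·30, 649·30 + 30·649) = (842401, 38940)

649 30
842401 38940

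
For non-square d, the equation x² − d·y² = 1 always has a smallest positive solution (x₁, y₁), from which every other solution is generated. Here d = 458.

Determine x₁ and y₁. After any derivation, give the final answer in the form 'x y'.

22899 1070

[21; 2,2,42] for √458; ℓ=3 ⇒ convergent index 5
step 0: (21, 1)  from 21·(1,0) + (0,1)
step 1: (43, 2)  from 2·(21,1) + (1,0)
step 2: (107, 5)  from 2·(43,2) + (21,1)
step 3: (4537, 212)  from 42·(107,5) + (43,2)
step 4: (9181, 429)  from 2·(4537,212) + (107,5)
step 5: (22899, 1070)  from 2·(9181,429) + (4537,212)
fundamental: x₁=22899, y₁=1070  (since 524364201 − 458·1144900 = 1)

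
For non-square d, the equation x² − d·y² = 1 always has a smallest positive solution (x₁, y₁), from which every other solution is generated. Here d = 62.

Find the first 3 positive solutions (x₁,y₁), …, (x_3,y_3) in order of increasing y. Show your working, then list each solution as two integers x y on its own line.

d=62: √d = [7; 1,6,1,14] (ℓ=4, even), read p_3/q_3
step 0: (7, 1)  from 7·(1,0) + (0,1)
step 1: (8, 1)  from 1·(7,1) + (1,0)
step 2: (55, 7)  from 6·(8,1) + (7,1)
step 3: (63, 8)  from 1·(55,7) + (8,1)
→ (63, 8).  Check: 63²=3969, 62·8²=3968, difference 1.
n=2: (63,8)∘(63,8) = (63·63+62·8·8, 63·8+8·63) = (7937,1008)
n=3: (7937,1008)∘(63,8) = (63·7937+62·8·1008, 63·1008+8·7937) = (999999,127000)

63 8
7937 1008
999999 127000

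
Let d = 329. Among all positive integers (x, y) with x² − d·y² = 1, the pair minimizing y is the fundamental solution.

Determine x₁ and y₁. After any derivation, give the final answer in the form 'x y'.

[18; 7,4,2,1,1,4,1,1,2,4,7,36] for √329; ℓ=12 ⇒ convergent index 11
k=0  a_k=18  p_k/q_k = 18/1
…
k=10  a_k=4  p_k/q_k = 328794/18127
k=11  a_k=7  p_k/q_k = 2376415/131016
→ (2376415, 131016).  Check: 2376415²=5647348252225, 329·131016²=5647348252224, difference 1.

2376415 131016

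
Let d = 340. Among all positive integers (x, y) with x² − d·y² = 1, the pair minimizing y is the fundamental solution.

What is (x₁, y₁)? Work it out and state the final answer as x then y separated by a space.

√340 = [18; 2,3,1,1,1,…,3,2,36, …], period ℓ=14 (even) → k=13
a_0=18:  p_0=18·1+0=18,  q_0=18·0+1=1
…
a_12=3:  p_12=3·34813+21039=125478,  q_12=3·1888+1141=6805
a_13=2:  p_13=2·125478+34813=285769,  q_13=2·6805+1888=15498
(x₁, y₁) = (285769, 15498);  285769² − 340·15498² = 1 ✓

285769 15498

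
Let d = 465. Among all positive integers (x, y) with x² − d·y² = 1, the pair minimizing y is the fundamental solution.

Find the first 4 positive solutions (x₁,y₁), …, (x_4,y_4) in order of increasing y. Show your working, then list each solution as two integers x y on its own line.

15871 736
503777281 23362112
15990898437631 741560158368
507583097703505921 23538602523554944

[21; 1,1,3,2,2,2,3,1,1,42] for √465; ℓ=10 ⇒ convergent index 9
a_0=21:  p_0=21·1+0=21,  q_0=21·0+1=1
a_1=1:  p_1=1·21+1=22,  q_1=1·1+0=1
…
a_3=3:  p_3=3·43+22=151,  q_3=3·2+1=7
a_4=2:  p_4=2·151+43=345,  q_4=2·7+2=16
a_5=2:  p_5=2·345+151=841,  q_5=2·16+7=39
a_6=2:  p_6=2·841+345=2027,  q_6=2·39+16=94
…
a_8=1:  p_8=1·6922+2027=8949,  q_8=1·321+94=415
a_9=1:  p_9=1·8949+6922=15871,  q_9=1·415+321=736
fundamental: x₁=15871, y₁=736  (since 251888641 − 465·541696 = 1)
n=2: (15871,736)∘(15871,736) = (15871·15871+465·736·736, 15871·736+736·15871) = (503777281,23362112)
n=3: (503777281,23362112)∘(15871,736) = (15871·503777281+465·736·23362112, 15871·23362112+736·503777281) = (15990898437631,741560158368)
n=4: (15990898437631,741560158368)∘(15871,736) = (15871·15990898437631+465·736·741560158368, 15871·741560158368+736·15990898437631) = (507583097703505921,23538602523554944)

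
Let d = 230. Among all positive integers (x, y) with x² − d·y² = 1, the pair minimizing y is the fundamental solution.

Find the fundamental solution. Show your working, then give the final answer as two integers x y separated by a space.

91 6

d=230: √d = [15; 6,30] (ℓ=2, even), read p_1/q_1
i=0: a=15 ⇒ p=15, q=1
i=1: a=6 ⇒ p=91, q=6
fundamental: x₁=91, y₁=6  (since 8281 − 230·36 = 1)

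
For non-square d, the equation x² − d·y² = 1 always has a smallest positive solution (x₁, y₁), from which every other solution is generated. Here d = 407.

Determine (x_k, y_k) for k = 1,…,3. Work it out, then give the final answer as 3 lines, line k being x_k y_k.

√407 → a₀=20, period (5,1,2,1,5,40); ℓ=6 even so k=5
a_0=20:  p_0=20·1+0=20,  q_0=20·0+1=1
a_1=5:  p_1=5·20+1=101,  q_1=5·1+0=5
…
a_3=2:  p_3=2·121+101=343,  q_3=2·6+5=17
a_4=1:  p_4=1·343+121=464,  q_4=1·17+6=23
a_5=5:  p_5=5·464+343=2663,  q_5=5·23+17=132
→ (2663, 132).  Check: 2663²=7091569, 407·132²=7091568, difference 1.
k=2:  x_2 = 2663·2663+407·132·132 = 14183137,  y_2 = 2663·132+132·2663 = 703032
k=3:  x_3 = 2663·14183137+407·132·703032 = 75539384999,  y_3 = 2663·703032+132·14183137 = 3744348300

2663 132
14183137 703032
75539384999 3744348300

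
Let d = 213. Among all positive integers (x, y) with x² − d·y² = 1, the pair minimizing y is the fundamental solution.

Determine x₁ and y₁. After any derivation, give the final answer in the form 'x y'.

√213 → a₀=14, period (1,1,2,6,1,8,1,6,2,1,1,28); ℓ=12 even so k=11
i=0: a=14 ⇒ p=14, q=1
…
i=3: a=2 ⇒ p=73, q=5
i=4: a=6 ⇒ p=467, q=32
…
i=8: a=6 ⇒ p=36749, q=2518
…
i=10: a=1 ⇒ p=115574, q=7919
i=11: a=1 ⇒ p=194399, q=13320
fundamental: x₁=194399, y₁=13320  (since 37790971201 − 213·177422400 = 1)

194399 13320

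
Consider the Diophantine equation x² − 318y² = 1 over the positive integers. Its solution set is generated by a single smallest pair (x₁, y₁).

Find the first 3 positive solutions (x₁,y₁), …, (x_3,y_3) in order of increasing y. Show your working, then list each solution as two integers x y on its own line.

[17; 1,4,1,34] for √318; ℓ=4 ⇒ convergent index 3
k=0  a_k=17  p_k/q_k = 17/1
k=1  a_k=1  p_k/q_k = 18/1
k=2  a_k=4  p_k/q_k = 89/5
k=3  a_k=1  p_k/q_k = 107/6
fundamental: x₁=107, y₁=6  (since 11449 − 318·36 = 1)
n=2: (107,6)∘(107,6) = (107·107+318·6·6, 107·6+6·107) = (22897,1284)
n=3: (22897,1284)∘(107,6) = (107·22897+318·6·1284, 107·1284+6·22897) = (4899851,274770)

107 6
22897 1284
4899851 274770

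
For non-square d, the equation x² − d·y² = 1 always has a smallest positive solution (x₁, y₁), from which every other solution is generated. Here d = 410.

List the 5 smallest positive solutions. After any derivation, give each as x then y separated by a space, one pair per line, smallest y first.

81 4
13121 648
2125521 104972
344321281 17004816
55777922001 2754675220

√410 = [20; 4,40, …], period ℓ=2 (even) → k=1
i=0: a=20 ⇒ p=20, q=1
i=1: a=4 ⇒ p=81, q=4
(x₁, y₁) = (81, 4);  81² − 410·4² = 1 ✓
(81+4√410)^2 = 13121 + 648√410
(81+4√410)^3 = 2125521 + 104972√410
(81+4√410)^4 = 344321281 + 17004816√410
(81+4√410)^5 = 55777922001 + 2754675220√410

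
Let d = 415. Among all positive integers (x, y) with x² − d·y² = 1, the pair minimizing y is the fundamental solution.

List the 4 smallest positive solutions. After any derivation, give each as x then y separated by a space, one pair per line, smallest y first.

d=415: √d = [20; 2,1,2,4,6,…,1,2,40] (ℓ=16, even), read p_15/q_15
a_0=20:  p_0=20·1+0=20,  q_0=20·0+1=1
…
a_4=4:  p_4=4·163+61=713,  q_4=4·8+3=35
a_5=6:  p_5=6·713+163=4441,  q_5=6·35+8=218
a_6=1:  p_6=1·4441+713=5154,  q_6=1·218+35=253
a_7=1:  p_7=1·5154+4441=9595,  q_7=1·253+218=471
…
a_10=1:  p_10=1·43534+33939=77473,  q_10=1·2137+1666=3803
a_11=6:  p_11=6·77473+43534=508372,  q_11=6·3803+2137=24955
a_12=4:  p_12=4·508372+77473=2110961,  q_12=4·24955+3803=103623
…
a_14=1:  p_14=1·4730294+2110961=6841255,  q_14=1·232201+103623=335824
a_15=2:  p_15=2·6841255+4730294=18412804,  q_15=2·335824+232201=903849
→ (18412804, 903849).  Check: 18412804²=339031351142416, 415·903849²=339031351142415, difference 1.
(x_2, y_2) = (18412804·18412804 + 415·903849·903849, 18412804·903849 + 903849·18412804) = (678062702284831, 33284788965192)
(x_3, y_3) = (18412804·678062702284831 + 415·903849·33284788965192, 18412804·33284788965192 + 903849·678062702284831) = (24970071273761872339444, 1225732590794885332887)
(x_4, y_4) = (18412804·24970071273761872339444 + 415·903849·1225732590794885332887, 18412804·1225732590794885332887 + 903849·24970071273761872339444) = (919538056459614718055705397121, 45138347901436822389057205104)

18412804 903849
678062702284831 33284788965192
24970071273761872339444 1225732590794885332887
919538056459614718055705397121 45138347901436822389057205104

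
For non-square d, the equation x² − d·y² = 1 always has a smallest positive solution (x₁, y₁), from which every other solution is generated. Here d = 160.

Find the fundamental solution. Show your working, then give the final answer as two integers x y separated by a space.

721 57

[12; 1,1,1,5,1,1,1,24] for √160; ℓ=8 ⇒ convergent index 7
a_0=12:  p_0=12·1+0=12,  q_0=12·0+1=1
a_1=1:  p_1=1·12+1=13,  q_1=1·1+0=1
…
a_5=1:  p_5=1·215+38=253,  q_5=1·17+3=20
a_6=1:  p_6=1·253+215=468,  q_6=1·20+17=37
a_7=1:  p_7=1·468+253=721,  q_7=1·37+20=57
fundamental: x₁=721, y₁=57  (since 519841 − 160·3249 = 1)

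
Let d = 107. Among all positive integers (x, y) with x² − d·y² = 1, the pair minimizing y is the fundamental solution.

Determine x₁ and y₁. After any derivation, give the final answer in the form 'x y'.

d=107: √d = [10; 2,1,9,1,2,20] (ℓ=6, even), read p_5/q_5
i=0: a=10 ⇒ p=10, q=1
…
i=3: a=9 ⇒ p=300, q=29
i=4: a=1 ⇒ p=331, q=32
i=5: a=2 ⇒ p=962, q=93
(x₁, y₁) = (962, 93);  962² − 107·93² = 1 ✓

962 93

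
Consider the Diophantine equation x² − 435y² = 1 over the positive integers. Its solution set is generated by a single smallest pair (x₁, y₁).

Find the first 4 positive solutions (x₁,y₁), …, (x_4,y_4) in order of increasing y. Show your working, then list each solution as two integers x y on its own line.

146 7
42631 2044
12448106 596841
3634804321 174275528

√435 = [20; 1,5,1,40, …], period ℓ=4 (even) → k=3
a_0=20:  p_0=20·1+0=20,  q_0=20·0+1=1
a_1=1:  p_1=1·20+1=21,  q_1=1·1+0=1
a_2=5:  p_2=5·21+20=125,  q_2=5·1+1=6
a_3=1:  p_3=1·125+21=146,  q_3=1·6+1=7
(x₁, y₁) = (146, 7);  146² − 435·7² = 1 ✓
(146+7√435)^2 = 42631 + 2044√435
(146+7√435)^3 = 12448106 + 596841√435
(146+7√435)^4 = 3634804321 + 174275528√435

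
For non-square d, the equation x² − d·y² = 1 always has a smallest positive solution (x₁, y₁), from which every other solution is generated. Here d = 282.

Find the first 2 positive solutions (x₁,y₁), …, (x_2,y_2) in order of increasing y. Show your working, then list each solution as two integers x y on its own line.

√282 → a₀=16, period (1,3,1,4,1,3,1,32); ℓ=8 even so k=7
step 0: (16, 1)  from 16·(1,0) + (0,1)
step 1: (17, 1)  from 1·(16,1) + (1,0)
step 2: (67, 4)  from 3·(17,1) + (16,1)
…
step 5: (487, 29)  from 1·(403,24) + (84,5)
step 6: (1864, 111)  from 3·(487,29) + (403,24)
step 7: (2351, 140)  from 1·(1864,111) + (487,29)
fundamental: x₁=2351, y₁=140  (since 5527201 − 282·19600 = 1)
(2351+140√282)^2 = 11054401 + 658280√282

2351 140
11054401 658280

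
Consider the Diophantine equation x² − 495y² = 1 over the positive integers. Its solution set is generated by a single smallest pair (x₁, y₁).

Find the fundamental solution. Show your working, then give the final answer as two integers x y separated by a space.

√495 → a₀=22, period (4,44); ℓ=2 even so k=1
a_0=22:  p_0=22·1+0=22,  q_0=22·0+1=1
a_1=4:  p_1=4·22+1=89,  q_1=4·1+0=4
fundamental: x₁=89, y₁=4  (since 7921 − 495·16 = 1)

89 4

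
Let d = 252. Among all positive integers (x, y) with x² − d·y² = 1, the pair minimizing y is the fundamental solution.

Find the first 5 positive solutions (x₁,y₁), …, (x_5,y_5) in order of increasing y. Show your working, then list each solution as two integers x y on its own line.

127 8
32257 2032
8193151 516120
2081028097 131092448
528572943487 33296965672

[15; 1,6,1,30] for √252; ℓ=4 ⇒ convergent index 3
i=0: a=15 ⇒ p=15, q=1
i=1: a=1 ⇒ p=16, q=1
i=2: a=6 ⇒ p=111, q=7
i=3: a=1 ⇒ p=127, q=8
→ (127, 8).  Check: 127²=16129, 252·8²=16128, difference 1.
n=2: (127,8)∘(127,8) = (127·127+252·8·8, 127·8+8·127) = (32257,2032)
n=3: (32257,2032)∘(127,8) = (127·32257+252·8·2032, 127·2032+8·32257) = (8193151,516120)
n=4: (8193151,516120)∘(127,8) = (127·8193151+252·8·516120, 127·516120+8·8193151) = (2081028097,131092448)
n=5: (2081028097,131092448)∘(127,8) = (127·2081028097+252·8·131092448, 127·131092448+8·2081028097) = (528572943487,33296965672)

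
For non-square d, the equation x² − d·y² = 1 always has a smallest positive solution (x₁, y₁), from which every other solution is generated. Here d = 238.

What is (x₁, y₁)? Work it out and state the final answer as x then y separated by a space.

11663 756

√238 → a₀=15, period (2,2,1,14,1,2,2,30); ℓ=8 even so k=7
i=0: a=15 ⇒ p=15, q=1
…
i=2: a=2 ⇒ p=77, q=5
i=3: a=1 ⇒ p=108, q=7
i=4: a=14 ⇒ p=1589, q=103
…
i=6: a=2 ⇒ p=4983, q=323
i=7: a=2 ⇒ p=11663, q=756
(x₁, y₁) = (11663, 756);  11663² − 238·756² = 1 ✓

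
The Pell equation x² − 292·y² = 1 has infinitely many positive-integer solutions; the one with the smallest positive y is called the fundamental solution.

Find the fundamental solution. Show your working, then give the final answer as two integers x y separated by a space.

[17; 11,2,1,3,8,3,1,2,11,34] for √292; ℓ=10 ⇒ convergent index 9
i=0: a=17 ⇒ p=17, q=1
i=1: a=11 ⇒ p=188, q=11
i=2: a=2 ⇒ p=393, q=23
i=3: a=1 ⇒ p=581, q=34
i=4: a=3 ⇒ p=2136, q=125
i=5: a=8 ⇒ p=17669, q=1034
i=6: a=3 ⇒ p=55143, q=3227
i=7: a=1 ⇒ p=72812, q=4261
i=8: a=2 ⇒ p=200767, q=11749
i=9: a=11 ⇒ p=2281249, q=133500
fundamental: x₁=2281249, y₁=133500  (since 5204097000001 − 292·17822250000 = 1)

2281249 133500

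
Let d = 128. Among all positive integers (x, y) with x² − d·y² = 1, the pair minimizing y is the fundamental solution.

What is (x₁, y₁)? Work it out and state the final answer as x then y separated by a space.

577 51

d=128: √d = [11; 3,5,3,22] (ℓ=4, even), read p_3/q_3
step 0: (11, 1)  from 11·(1,0) + (0,1)
step 1: (34, 3)  from 3·(11,1) + (1,0)
step 2: (181, 16)  from 5·(34,3) + (11,1)
step 3: (577, 51)  from 3·(181,16) + (34,3)
→ (577, 51).  Check: 577²=332929, 128·51²=332928, difference 1.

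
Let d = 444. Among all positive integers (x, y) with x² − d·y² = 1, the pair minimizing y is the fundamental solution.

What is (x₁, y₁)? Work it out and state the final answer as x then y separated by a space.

[21; 14,42] for √444; ℓ=2 ⇒ convergent index 1
i=0: a=21 ⇒ p=21, q=1
i=1: a=14 ⇒ p=295, q=14
fundamental: x₁=295, y₁=14  (since 87025 − 444·196 = 1)

295 14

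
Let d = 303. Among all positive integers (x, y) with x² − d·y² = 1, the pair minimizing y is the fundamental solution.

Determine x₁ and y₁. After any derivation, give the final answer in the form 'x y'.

[17; 2,2,5,2,2,34] for √303; ℓ=6 ⇒ convergent index 5
k=0  a_k=17  p_k/q_k = 17/1
…
k=2  a_k=2  p_k/q_k = 87/5
…
k=4  a_k=2  p_k/q_k = 1027/59
k=5  a_k=2  p_k/q_k = 2524/145
fundamental: x₁=2524, y₁=145  (since 6370576 − 303·21025 = 1)

2524 145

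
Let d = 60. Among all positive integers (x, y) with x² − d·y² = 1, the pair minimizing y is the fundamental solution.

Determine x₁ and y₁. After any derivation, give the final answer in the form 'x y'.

[7; 1,2,1,14] for √60; ℓ=4 ⇒ convergent index 3
k=0  a_k=7  p_k/q_k = 7/1
…
k=2  a_k=2  p_k/q_k = 23/3
k=3  a_k=1  p_k/q_k = 31/4
→ (31, 4).  Check: 31²=961, 60·4²=960, difference 1.

31 4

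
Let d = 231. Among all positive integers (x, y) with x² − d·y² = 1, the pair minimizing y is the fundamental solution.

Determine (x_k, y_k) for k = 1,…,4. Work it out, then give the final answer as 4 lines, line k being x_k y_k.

[15; 5,30] for √231; ℓ=2 ⇒ convergent index 1
i=0: a=15 ⇒ p=15, q=1
i=1: a=5 ⇒ p=76, q=5
(x₁, y₁) = (76, 5);  76² − 231·5² = 1 ✓
(76+5√231)^2 = 11551 + 760√231
(76+5√231)^3 = 1755676 + 115515√231
(76+5√231)^4 = 266851201 + 17557520√231

76 5
11551 760
1755676 115515
266851201 17557520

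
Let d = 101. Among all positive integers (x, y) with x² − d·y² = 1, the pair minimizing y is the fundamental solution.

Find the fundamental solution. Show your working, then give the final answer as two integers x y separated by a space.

√101 = [10; 20, …], period ℓ=1 (odd) → k=1
k=0  a_k=10  p_k/q_k = 10/1
k=1  a_k=20  p_k/q_k = 201/20
fundamental: x₁=201, y₁=20  (since 40401 − 101·400 = 1)

201 20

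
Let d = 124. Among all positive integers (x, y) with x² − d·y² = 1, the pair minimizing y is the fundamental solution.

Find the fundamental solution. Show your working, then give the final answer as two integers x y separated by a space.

4620799 414960

√124 = [11; 7,2,1,1,1,…,2,7,22, …], period ℓ=16 (even) → k=15
step 0: (11, 1)  from 11·(1,0) + (0,1)
step 1: (78, 7)  from 7·(11,1) + (1,0)
…
step 3: (245, 22)  from 1·(167,15) + (78,7)
step 4: (412, 37)  from 1·(245,22) + (167,15)
…
step 8: (14543, 1306)  from 4·(3040,273) + (2383,214)
…
step 11: (84875, 7622)  from 1·(67292,6043) + (17583,1579)
…
step 14: (626251, 56239)  from 2·(237042,21287) + (152167,13665)
step 15: (4620799, 414960)  from 7·(626251,56239) + (237042,21287)
fundamental: x₁=4620799, y₁=414960  (since 21351783398401 − 124·172191801600 = 1)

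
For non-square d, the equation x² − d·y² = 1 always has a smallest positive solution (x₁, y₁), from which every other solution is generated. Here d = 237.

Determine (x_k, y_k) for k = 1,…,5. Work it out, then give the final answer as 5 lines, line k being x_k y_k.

√237 = [15; 2,1,1,7,10,7,1,1,2,30, …], period ℓ=10 (even) → k=9
k=0  a_k=15  p_k/q_k = 15/1
…
k=2  a_k=1  p_k/q_k = 46/3
k=3  a_k=1  p_k/q_k = 77/5
k=4  a_k=7  p_k/q_k = 585/38
k=5  a_k=10  p_k/q_k = 5927/385
…
k=8  a_k=1  p_k/q_k = 90075/5851
k=9  a_k=2  p_k/q_k = 228151/14820
(x₁, y₁) = (228151, 14820);  228151² − 237·14820² = 1 ✓
n=2: (228151,14820)∘(228151,14820) = (228151·228151+237·14820·14820, 228151·14820+14820·228151) = (104105757601,6762395640)
n=3: (104105757601,6762395640)∘(228151,14820) = (228151·104105757601+237·14820·6762395640, 228151·6762395640+14820·104105757601) = (47503665404623351,3085694655308460)
n=4: (47503665404623351,3085694655308460)∘(228151,14820) = (228151·47503665404623351+237·14820·3085694655308460, 228151·3085694655308460+14820·47503665404623351) = (21676017531356338550401,1408008642599798519280)
n=5: (21676017531356338550401,1408008642599798519280)∘(228151,14820) = (228151·21676017531356338550401+237·14820·1408008642599798519280, 228151·1408008642599798519280+14820·21676017531356338550401) = (9890810151545456327820453751,642477159632487569289194100)

228151 14820
104105757601 6762395640
47503665404623351 3085694655308460
21676017531356338550401 1408008642599798519280
9890810151545456327820453751 642477159632487569289194100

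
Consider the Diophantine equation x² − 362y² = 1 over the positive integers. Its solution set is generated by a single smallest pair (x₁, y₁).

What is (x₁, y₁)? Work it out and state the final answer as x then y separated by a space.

723 38

[19; 38] for √362; ℓ=1 ⇒ convergent index 1
a_0=19:  p_0=19·1+0=19,  q_0=19·0+1=1
a_1=38:  p_1=38·19+1=723,  q_1=38·1+0=38
fundamental: x₁=723, y₁=38  (since 522729 − 362·1444 = 1)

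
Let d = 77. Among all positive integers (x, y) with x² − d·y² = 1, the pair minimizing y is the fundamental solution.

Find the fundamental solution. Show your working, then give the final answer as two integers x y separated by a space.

[8; 1,3,2,3,1,16] for √77; ℓ=6 ⇒ convergent index 5
i=0: a=8 ⇒ p=8, q=1
…
i=4: a=3 ⇒ p=272, q=31
i=5: a=1 ⇒ p=351, q=40
(x₁, y₁) = (351, 40);  351² − 77·40² = 1 ✓

351 40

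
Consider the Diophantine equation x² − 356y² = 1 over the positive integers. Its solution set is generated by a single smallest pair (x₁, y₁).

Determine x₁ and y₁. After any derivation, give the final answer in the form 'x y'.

[18; 1,6,1,1,2,…,6,1,36] for √356; ℓ=14 ⇒ convergent index 13
i=0: a=18 ⇒ p=18, q=1
…
i=4: a=1 ⇒ p=283, q=15
…
i=7: a=8 ⇒ p=8717, q=462
…
i=11: a=1 ⇒ p=66019, q=3499
i=12: a=6 ⇒ p=433982, q=23001
i=13: a=1 ⇒ p=500001, q=26500
→ (500001, 26500).  Check: 500001²=250001000001, 356·26500²=250001000000, difference 1.

500001 26500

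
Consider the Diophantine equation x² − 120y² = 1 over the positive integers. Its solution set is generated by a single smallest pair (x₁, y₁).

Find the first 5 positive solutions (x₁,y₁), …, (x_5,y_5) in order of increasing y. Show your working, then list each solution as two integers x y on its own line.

√120 → a₀=10, period (1,20); ℓ=2 even so k=1
k=0  a_k=10  p_k/q_k = 10/1
k=1  a_k=1  p_k/q_k = 11/1
(x₁, y₁) = (11, 1);  11² − 120·1² = 1 ✓
k=2:  x_2 = 11·11+120·1·1 = 241,  y_2 = 11·1+1·11 = 22
k=3:  x_3 = 11·241+120·1·22 = 5291,  y_3 = 11·22+1·241 = 483
k=4:  x_4 = 11·5291+120·1·483 = 116161,  y_4 = 11·483+1·5291 = 10604
k=5:  x_5 = 11·116161+120·1·10604 = 2550251,  y_5 = 11·10604+1·116161 = 232805

11 1
241 22
5291 483
116161 10604
2550251 232805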